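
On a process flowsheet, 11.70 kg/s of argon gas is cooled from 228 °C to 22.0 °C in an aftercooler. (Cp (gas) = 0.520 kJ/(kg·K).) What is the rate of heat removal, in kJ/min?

Q = ṁ·Cp·ΔT = 11.70 × 0.520 × (22.0 − 228) = -1253.3 kJ/s
Cooling duty = 75198 kJ/min

Q_c = 75200 kJ/min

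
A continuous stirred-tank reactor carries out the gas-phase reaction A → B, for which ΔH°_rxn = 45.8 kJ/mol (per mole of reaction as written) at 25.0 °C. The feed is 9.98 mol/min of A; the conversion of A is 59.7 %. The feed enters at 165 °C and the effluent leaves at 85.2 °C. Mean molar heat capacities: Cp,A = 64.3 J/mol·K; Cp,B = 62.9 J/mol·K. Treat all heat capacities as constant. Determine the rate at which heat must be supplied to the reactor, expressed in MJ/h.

Extent of reaction ξ = 0.597 × 9.98 = 5.9581 mol/min
Reaction term: ξ·ΔH°_rxn = 5.9581 × 45.8 = 272.88 kJ/min
Sensible, feed 165→25 °C: -89.84 kJ/min
Outlet flows (mol/min): A 4.0219, B 5.9581
Sensible, products 25→85.2 °C: 38.129 kJ/min
Q = ΔH = 221.17 kJ/min = 3.6861 kW
Heat supplied = 13.27 MJ/h

Q_in = 13.3 MJ/h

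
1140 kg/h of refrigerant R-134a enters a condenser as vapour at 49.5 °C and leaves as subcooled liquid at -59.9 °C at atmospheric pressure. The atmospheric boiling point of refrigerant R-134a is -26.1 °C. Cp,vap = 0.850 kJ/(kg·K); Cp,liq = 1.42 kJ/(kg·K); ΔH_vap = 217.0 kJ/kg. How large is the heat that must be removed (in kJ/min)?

Q_c = 6260 kJ/min

vapour 49.5→-26.1 °C: -64.26 kJ/kg
condensation at -26.1 °C: -217 kJ/kg
liquid -26.1→-59.9 °C: -47.996 kJ/kg
Δh = -64.26 + -217 + -47.996 = -329.26 kJ/kg
Q = ṁ·Δh = 1140 kg/h × -329.26 kJ/kg = -375350 kJ/h
|Q| = 104.26 kW = 6255.9 kJ/min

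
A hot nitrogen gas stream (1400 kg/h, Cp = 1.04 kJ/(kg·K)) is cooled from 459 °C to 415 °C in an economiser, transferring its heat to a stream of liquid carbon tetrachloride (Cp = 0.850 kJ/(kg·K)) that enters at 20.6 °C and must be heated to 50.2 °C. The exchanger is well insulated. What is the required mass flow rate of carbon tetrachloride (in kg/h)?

ṁ_c = 2550 kg/h

Heat released by hot stream: Q = 1400 × 1.04 × (459 − 415) = 64064 kJ/h
Energy balance on cold side (adiabatic exchanger): Q = ṁ_c·Cp_c·(T_c,out − T_c,in)
ṁ_c = 64064 / [0.850 × (50.2 − 20.6)] = 2546.3 kg/h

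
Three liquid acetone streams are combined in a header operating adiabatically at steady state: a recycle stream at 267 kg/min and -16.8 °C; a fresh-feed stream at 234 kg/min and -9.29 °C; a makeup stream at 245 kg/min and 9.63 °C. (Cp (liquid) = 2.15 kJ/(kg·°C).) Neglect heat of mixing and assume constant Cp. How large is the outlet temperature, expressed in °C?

Energy balance with Q = 0: Σ ṁᵢCp,ᵢ(T_out − Tᵢ) = 0
Σ ṁᵢCp,ᵢTᵢ = 267×2.15×-16.8 + 234×2.15×-9.29 + 245×2.15×9.63 = -9245.2
Σ ṁᵢCp,ᵢ = 267×2.15 + 234×2.15 + 245×2.15 = 1603.9
T_out = -9245.2 / 1603.9 = -5.7642 °C

T_out = -5.76 °C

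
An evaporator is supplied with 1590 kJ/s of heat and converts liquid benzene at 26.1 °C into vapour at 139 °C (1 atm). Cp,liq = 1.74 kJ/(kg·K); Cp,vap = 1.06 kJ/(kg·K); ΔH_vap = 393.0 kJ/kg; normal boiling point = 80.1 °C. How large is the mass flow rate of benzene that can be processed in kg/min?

ṁ = 174 kg/min

Δh = 1.74×(80.1−26.1) + 393.0 + 1.06×(139−80.1) = 549.39 kJ/kg
Q = 1590 kJ/s = 1590 kJ/s = 95400 kJ/min
ṁ = Q/Δh = 95400 / 549.39 = 173.65 kg/min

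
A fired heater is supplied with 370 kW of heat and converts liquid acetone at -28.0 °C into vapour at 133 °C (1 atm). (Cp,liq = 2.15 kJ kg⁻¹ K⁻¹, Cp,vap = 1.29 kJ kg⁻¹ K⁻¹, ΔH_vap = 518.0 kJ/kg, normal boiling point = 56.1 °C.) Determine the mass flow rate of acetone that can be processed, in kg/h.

Δh = 2.15×(56.1−-28.0) + 518.0 + 1.29×(133−56.1) = 798.02 kJ/kg
Q = 370 kW = 370 kJ/s = 1.332e+06 kJ/h
ṁ = Q/Δh = 1.332e+06 / 798.02 = 1669.1 kg/h

ṁ = 1670 kg/h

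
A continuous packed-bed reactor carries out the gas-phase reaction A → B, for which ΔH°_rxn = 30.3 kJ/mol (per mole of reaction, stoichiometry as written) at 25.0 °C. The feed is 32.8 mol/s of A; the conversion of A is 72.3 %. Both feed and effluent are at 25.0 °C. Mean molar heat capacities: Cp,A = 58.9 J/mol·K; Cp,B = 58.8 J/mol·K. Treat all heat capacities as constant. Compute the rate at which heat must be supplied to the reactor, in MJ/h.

Extent of reaction ξ = 0.723 × 32.8 = 23.714 mol/s
Reaction term: ξ·ΔH°_rxn = 23.714 × 30.3 = 718.55 kJ/s
Q = ΔH = 718.55 kJ/s = 718.55 kW
Heat supplied = 2586.8 MJ/h

Q_in = 2590 MJ/h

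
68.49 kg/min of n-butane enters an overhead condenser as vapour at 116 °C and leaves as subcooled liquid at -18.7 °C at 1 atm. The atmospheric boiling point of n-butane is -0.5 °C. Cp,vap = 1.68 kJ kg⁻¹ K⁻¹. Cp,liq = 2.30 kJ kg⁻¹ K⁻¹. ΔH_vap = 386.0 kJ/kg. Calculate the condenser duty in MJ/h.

vapour 116→-0.5 °C: -195.72 kJ/kg
condensation at -0.5 °C: -386 kJ/kg
liquid -0.5→-18.7 °C: -41.86 kJ/kg
Δh = -195.72 + -386 + -41.86 = -623.58 kJ/kg
Q = ṁ·Δh = 68.49 kg/min × -623.58 kJ/kg = -42709 kJ/min
|Q| = 711.82 kW = 2562.5 MJ/h

Q_c = 2560 MJ/h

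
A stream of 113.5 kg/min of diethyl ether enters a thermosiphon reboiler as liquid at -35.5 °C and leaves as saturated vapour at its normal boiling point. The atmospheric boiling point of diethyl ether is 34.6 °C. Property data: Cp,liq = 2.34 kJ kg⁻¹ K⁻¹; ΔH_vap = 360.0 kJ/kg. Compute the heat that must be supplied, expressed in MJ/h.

liquid -35.5→34.6 °C: 164.03 kJ/kg
vaporisation at 34.6 °C: 360 kJ/kg
Δh = 164.03 + 360 = 524.03 kJ/kg
Q = ṁ·Δh = 113.5 kg/min × 524.03 kJ/kg = 59478 kJ/min
|Q| = 991.3 kW = 3568.7 MJ/h

Q = 3570 MJ/h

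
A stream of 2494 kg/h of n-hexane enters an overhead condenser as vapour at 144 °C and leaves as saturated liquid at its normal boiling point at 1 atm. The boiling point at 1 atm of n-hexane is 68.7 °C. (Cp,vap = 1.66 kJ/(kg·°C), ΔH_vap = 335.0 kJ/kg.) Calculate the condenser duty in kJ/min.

Q_c = 19100 kJ/min

vapour 144→68.7 °C: -125 kJ/kg
condensation at 68.7 °C: -335 kJ/kg
Δh = -125 + -335 = -460 kJ/kg
Q = ṁ·Δh = 2494 kg/h × -460 kJ/kg = -1.1472e+06 kJ/h
|Q| = 318.68 kW = 19121 kJ/min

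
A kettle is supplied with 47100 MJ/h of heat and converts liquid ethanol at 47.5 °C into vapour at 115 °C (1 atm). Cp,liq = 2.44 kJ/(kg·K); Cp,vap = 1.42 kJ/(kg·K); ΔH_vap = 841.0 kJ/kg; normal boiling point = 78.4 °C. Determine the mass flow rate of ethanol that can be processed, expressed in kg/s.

Δh = 2.44×(78.4−47.5) + 841.0 + 1.42×(115−78.4) = 968.37 kJ/kg
Q = 47100 MJ/h = 13083 kJ/s = 13083 kJ/s
ṁ = Q/Δh = 13083 / 968.37 = 13.511 kg/s

ṁ = 13.5 kg/s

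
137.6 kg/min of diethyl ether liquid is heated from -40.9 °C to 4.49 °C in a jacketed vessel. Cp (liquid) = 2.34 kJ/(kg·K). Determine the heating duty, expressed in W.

Q = ṁ·Cp·ΔT = 137.6 × 2.34 × (4.49 − -40.9) = 14615 kJ/min
Converting: 14615 / 60 s = 243.58 kW
Heating duty = 243580 W

Q = 244000 W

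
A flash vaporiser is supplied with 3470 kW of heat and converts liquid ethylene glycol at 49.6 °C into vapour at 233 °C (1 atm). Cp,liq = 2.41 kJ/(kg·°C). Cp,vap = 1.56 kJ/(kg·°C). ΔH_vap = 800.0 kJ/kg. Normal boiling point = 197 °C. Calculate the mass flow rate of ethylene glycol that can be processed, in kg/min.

ṁ = 172 kg/min

Δh = 2.41×(197−49.6) + 800.0 + 1.56×(233−197) = 1211.4 kJ/kg
Q = 3470 kW = 3470 kJ/s = 208200 kJ/min
ṁ = Q/Δh = 208200 / 1211.4 = 171.87 kg/min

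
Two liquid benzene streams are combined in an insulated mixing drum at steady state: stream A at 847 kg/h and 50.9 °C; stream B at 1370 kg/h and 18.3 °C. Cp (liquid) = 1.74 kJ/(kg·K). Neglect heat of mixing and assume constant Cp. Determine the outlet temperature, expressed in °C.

T_out = 30.8 °C

No heat crosses the boundary, so H_out = H_in.
T_out = Σ ṁᵢCp,ᵢTᵢ / Σ ṁᵢCp,ᵢ
      = 118640 / 3857.6 = 30.755 °C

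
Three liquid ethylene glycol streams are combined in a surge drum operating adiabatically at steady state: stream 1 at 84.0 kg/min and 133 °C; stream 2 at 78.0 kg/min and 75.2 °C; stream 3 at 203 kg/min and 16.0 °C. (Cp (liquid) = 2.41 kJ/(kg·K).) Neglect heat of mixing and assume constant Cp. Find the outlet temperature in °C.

T_out = 55.6 °C

Adiabatic, steady state ⇒ Σ ṁᵢCp,ᵢ(T_out − Tᵢ) = 0
T_out = Σ ṁᵢCp,ᵢTᵢ / Σ ṁᵢCp,ᵢ
      = 48888 / 879.65 = 55.577 °C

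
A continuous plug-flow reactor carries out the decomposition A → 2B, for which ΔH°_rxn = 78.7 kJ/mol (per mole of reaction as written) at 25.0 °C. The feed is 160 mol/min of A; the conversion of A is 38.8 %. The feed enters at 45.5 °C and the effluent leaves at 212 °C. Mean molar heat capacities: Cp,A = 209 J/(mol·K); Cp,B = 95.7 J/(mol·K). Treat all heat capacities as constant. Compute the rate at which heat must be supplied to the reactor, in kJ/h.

Extent of reaction ξ = 0.388 × 160 = 62.08 mol/min
Reaction term: ξ·ΔH°_rxn = 62.08 × 78.7 = 4885.7 kJ/min
Sensible, feed 45.5→25 °C: -685.52 kJ/min
Outlet flows (mol/min): A 97.92, B 124.16
Sensible, products 25→212 °C: 6049 kJ/min
Q = ΔH = 10249 kJ/min = 170.82 kW
Heat supplied = 614950 kJ/h

Q_in = 615000 kJ/h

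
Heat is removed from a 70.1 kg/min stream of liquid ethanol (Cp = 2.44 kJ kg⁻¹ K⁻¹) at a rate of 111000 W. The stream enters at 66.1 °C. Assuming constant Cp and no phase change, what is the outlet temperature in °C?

Q = 111000 W = 6660 kJ/min
ΔT = Q/(ṁ·Cp) = 6660/(70.1×2.44) = 38.937 K
T_out = 66.1 − 38.937 = 27.163 °C

T_out = 27.2 °C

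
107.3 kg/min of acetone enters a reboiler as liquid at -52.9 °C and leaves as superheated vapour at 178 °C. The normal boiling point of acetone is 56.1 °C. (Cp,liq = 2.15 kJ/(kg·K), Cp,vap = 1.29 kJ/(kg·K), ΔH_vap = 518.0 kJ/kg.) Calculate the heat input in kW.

liquid -52.9→56.1 °C: 234.35 kJ/kg
vaporisation at 56.1 °C: 518 kJ/kg
vapour 56.1→178 °C: 157.25 kJ/kg
Δh = 234.35 + 518 + 157.25 = 909.6 kJ/kg
Q = ṁ·Δh = 107.3 kg/min × 909.6 kJ/kg = 97600 kJ/min
|Q| = 1626.7 kW

Q = 1630 kW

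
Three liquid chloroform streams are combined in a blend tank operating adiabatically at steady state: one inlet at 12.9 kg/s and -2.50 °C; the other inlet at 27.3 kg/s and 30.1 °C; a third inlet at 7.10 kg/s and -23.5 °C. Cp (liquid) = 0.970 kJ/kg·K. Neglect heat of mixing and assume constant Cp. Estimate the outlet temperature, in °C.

T_out = 13.2 °C

Energy balance with Q = 0: Σ ṁᵢCp,ᵢ(T_out − Tᵢ) = 0
Σ ṁᵢCp,ᵢTᵢ = 12.9×0.970×-2.50 + 27.3×0.970×30.1 + 7.10×0.970×-23.5 = 603.95
Σ ṁᵢCp,ᵢ = 12.9×0.970 + 27.3×0.970 + 7.10×0.970 = 45.881
T_out = 603.95 / 45.881 = 13.163 °C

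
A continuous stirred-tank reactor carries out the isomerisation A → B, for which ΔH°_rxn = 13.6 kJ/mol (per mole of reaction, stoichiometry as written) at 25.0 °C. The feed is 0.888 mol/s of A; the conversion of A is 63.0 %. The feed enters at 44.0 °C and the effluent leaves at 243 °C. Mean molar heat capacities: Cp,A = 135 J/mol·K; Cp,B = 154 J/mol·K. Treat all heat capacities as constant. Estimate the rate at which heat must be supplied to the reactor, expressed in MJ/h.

Extent of reaction ξ = 0.630 × 0.888 = 0.55944 mol/s
Reaction term: ξ·ΔH°_rxn = 0.55944 × 13.6 = 7.6084 kJ/s
Sensible, feed 44.0→25 °C: -2.2777 kJ/s
Outlet flows (mol/s): A 0.32856, B 0.55944
Sensible, products 25→243 °C: 28.451 kJ/s
Q = ΔH = 33.782 kJ/s = 33.782 kW
Heat supplied = 121.61 MJ/h

Q_in = 122 MJ/h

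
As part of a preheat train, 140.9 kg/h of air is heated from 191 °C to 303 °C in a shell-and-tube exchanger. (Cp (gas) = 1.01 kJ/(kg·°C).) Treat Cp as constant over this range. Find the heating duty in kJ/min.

Q = 266 kJ/min

Q = ṁ·Cp·ΔT = 140.9 × 1.01 × (303 − 191) = 15939 kJ/h
Converting: 15939 / 3600 s = 4.4274 kW
Heating duty = 265.64 kJ/min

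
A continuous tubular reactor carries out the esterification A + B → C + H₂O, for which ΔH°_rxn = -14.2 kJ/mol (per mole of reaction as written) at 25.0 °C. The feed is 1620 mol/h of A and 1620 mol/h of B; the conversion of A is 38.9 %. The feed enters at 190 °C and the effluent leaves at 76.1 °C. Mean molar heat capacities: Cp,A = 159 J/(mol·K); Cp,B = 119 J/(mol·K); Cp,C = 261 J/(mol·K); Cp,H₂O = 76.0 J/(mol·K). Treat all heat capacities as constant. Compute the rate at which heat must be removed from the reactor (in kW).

Q_out = 16.2 kW

Extent of reaction ξ = 0.389 × 1620 = 630.18 mol/h
Reaction term: ξ·ΔH°_rxn = 630.18 × -14.2 = -8948.6 kJ/h
Sensible, feed 190→25 °C: -74309 kJ/h
Outlet flows (mol/h): A 989.82, B 989.82, C 630.18, H₂O 630.18
Sensible, products 25→76.1 °C: 24913 kJ/h
Q = ΔH = -58345 kJ/h = -16.207 kW
Heat removed = 16.207 kW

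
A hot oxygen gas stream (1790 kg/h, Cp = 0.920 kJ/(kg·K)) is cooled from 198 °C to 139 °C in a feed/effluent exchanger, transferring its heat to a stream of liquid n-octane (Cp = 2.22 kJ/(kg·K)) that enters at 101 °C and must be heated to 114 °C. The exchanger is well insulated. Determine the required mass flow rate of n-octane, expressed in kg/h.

Heat released by hot stream: Q = 1790 × 0.920 × (198 − 139) = 97161 kJ/h
Energy balance on cold side (adiabatic exchanger): Q = ṁ_c·Cp_c·(T_c,out − T_c,in)
ṁ_c = 97161 / [2.22 × (114 − 101)] = 3366.6 kg/h

ṁ_c = 3370 kg/h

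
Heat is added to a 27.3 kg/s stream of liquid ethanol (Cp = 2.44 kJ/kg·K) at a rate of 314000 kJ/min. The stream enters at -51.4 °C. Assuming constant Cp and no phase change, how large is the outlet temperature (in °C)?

Q = 314000 kJ/min = 5233.3 kJ/s
ΔT = Q/(ṁ·Cp) = 5233.3/(27.3×2.44) = 78.564 K
T_out = -51.4 + 78.564 = 27.164 °C

T_out = 27.2 °C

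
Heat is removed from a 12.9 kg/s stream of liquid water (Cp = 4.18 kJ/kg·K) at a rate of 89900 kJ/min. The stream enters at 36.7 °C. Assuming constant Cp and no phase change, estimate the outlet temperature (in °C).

T_out = 8.91 °C

Q = 89900 kJ/min = 1498.3 kJ/s
ΔT = Q/(ṁ·Cp) = 1498.3/(12.9×4.18) = 27.787 K
T_out = 36.7 − 27.787 = 8.9129 °C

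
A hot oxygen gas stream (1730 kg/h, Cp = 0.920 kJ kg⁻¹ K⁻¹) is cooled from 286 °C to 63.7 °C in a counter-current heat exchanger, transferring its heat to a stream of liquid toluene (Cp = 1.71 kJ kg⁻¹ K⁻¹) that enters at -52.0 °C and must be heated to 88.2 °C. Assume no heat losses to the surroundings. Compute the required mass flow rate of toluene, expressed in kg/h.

Heat released by hot stream: Q = 1730 × 0.920 × (286 − 63.7) = 353810 kJ/h
Energy balance on cold side (adiabatic exchanger): Q = ṁ_c·Cp_c·(T_c,out − T_c,in)
ṁ_c = 353810 / [1.71 × (88.2 − -52.0)] = 1475.8 kg/h

ṁ_c = 1480 kg/h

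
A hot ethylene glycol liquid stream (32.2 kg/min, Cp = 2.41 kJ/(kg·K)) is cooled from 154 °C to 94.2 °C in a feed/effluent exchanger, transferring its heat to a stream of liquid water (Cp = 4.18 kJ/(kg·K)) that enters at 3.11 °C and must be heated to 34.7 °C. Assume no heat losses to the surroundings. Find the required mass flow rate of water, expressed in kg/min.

Heat released by hot stream: Q = 32.2 × 2.41 × (154 − 94.2) = 4640.6 kJ/min
Energy balance on cold side (adiabatic exchanger): Q = ṁ_c·Cp_c·(T_c,out − T_c,in)
ṁ_c = 4640.6 / [4.18 × (34.7 − 3.11)] = 35.144 kg/min

ṁ_c = 35.1 kg/min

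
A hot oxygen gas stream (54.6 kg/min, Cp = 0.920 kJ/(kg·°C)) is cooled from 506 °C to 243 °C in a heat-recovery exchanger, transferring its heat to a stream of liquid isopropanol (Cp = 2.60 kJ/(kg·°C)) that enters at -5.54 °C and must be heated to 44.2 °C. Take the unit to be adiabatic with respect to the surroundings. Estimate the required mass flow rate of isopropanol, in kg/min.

Heat released by hot stream: Q = 54.6 × 0.920 × (506 − 243) = 13211 kJ/min
Energy balance on cold side (adiabatic exchanger): Q = ṁ_c·Cp_c·(T_c,out − T_c,in)
ṁ_c = 13211 / [2.60 × (44.2 − -5.54)] = 102.15 kg/min

ṁ_c = 102 kg/min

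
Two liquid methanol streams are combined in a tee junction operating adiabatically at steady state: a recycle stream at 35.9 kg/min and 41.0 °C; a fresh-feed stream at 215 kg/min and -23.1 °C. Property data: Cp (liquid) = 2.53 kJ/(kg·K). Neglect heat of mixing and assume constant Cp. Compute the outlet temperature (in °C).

Energy balance with Q = 0: Σ ṁᵢCp,ᵢ(T_out − Tᵢ) = 0
T_out = Σ ṁᵢCp,ᵢTᵢ / Σ ṁᵢCp,ᵢ
      = -8841.3 / 634.78 = -13.928 °C

T_out = -13.9 °C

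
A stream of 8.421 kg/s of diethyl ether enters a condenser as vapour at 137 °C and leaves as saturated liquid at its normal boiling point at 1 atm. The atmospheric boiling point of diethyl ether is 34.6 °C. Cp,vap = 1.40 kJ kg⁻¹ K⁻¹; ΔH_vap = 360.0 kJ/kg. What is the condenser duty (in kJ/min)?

vapour 137→34.6 °C: -143.36 kJ/kg
condensation at 34.6 °C: -360 kJ/kg
Δh = -143.36 + -360 = -503.36 kJ/kg
Q = ṁ·Δh = 8.421 kg/s × -503.36 kJ/kg = -4238.8 kJ/s
|Q| = 4238.8 kW = 254330 kJ/min

Q_c = 254000 kJ/min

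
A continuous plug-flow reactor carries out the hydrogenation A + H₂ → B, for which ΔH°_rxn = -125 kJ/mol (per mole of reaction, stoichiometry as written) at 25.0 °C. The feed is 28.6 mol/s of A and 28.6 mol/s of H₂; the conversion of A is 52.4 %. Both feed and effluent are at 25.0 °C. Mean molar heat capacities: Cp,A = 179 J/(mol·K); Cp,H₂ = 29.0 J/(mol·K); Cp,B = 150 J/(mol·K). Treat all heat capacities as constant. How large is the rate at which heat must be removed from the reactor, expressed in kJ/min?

Extent of reaction ξ = 0.524 × 28.6 = 14.986 mol/s
Reaction term: ξ·ΔH°_rxn = 14.986 × -125 = -1873.3 kJ/s
Q = ΔH = -1873.3 kJ/s = -1873.3 kW
Heat removed = 112400 kJ/min

Q_out = 112000 kJ/min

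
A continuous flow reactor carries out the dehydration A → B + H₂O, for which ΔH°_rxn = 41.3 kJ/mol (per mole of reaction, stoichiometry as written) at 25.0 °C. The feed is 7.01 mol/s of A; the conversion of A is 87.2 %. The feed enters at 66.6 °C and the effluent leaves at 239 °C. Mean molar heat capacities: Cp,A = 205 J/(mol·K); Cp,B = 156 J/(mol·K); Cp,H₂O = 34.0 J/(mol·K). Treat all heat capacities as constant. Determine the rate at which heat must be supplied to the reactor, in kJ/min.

Extent of reaction ξ = 0.872 × 7.01 = 6.1127 mol/s
Reaction term: ξ·ΔH°_rxn = 6.1127 × 41.3 = 252.46 kJ/s
Sensible, feed 66.6→25 °C: -59.781 kJ/s
Outlet flows (mol/s): A 0.89728, B 6.1127, H₂O 6.1127
Sensible, products 25→239 °C: 287.91 kJ/s
Q = ΔH = 480.58 kJ/s = 480.58 kW
Heat supplied = 28835 kJ/min

Q_in = 28800 kJ/min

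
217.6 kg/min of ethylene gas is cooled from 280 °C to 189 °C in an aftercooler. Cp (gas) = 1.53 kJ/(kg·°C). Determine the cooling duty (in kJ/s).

Q_c = 505 kJ/s

Q = ṁ·Cp·ΔT = 217.6 × 1.53 × (189 − 280) = -30296 kJ/min
Converting: 30296 / 60 s = 504.94 kW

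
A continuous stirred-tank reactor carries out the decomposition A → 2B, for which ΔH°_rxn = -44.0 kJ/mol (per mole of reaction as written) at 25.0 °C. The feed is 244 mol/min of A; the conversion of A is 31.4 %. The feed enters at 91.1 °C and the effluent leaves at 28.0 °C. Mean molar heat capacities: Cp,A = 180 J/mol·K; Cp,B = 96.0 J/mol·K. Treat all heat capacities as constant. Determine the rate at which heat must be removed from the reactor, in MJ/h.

Extent of reaction ξ = 0.314 × 244 = 76.616 mol/min
Reaction term: ξ·ΔH°_rxn = 76.616 × -44.0 = -3371.1 kJ/min
Sensible, feed 91.1→25 °C: -2903.1 kJ/min
Outlet flows (mol/min): A 167.38, B 153.23
Sensible, products 25→28.0 °C: 134.52 kJ/min
Q = ΔH = -6139.7 kJ/min = -102.33 kW
Heat removed = 368.38 MJ/h

Q_out = 368 MJ/h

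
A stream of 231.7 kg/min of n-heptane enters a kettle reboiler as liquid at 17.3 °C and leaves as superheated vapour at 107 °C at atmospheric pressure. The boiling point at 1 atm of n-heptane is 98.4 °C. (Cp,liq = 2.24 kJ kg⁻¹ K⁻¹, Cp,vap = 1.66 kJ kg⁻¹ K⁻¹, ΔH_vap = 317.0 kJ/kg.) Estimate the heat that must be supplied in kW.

Q = 1980 kW

liquid 17.3→98.4 °C: 181.66 kJ/kg
vaporisation at 98.4 °C: 317 kJ/kg
vapour 98.4→107 °C: 14.276 kJ/kg
Δh = 181.66 + 317 + 14.276 = 512.94 kJ/kg
Q = ṁ·Δh = 231.7 kg/min × 512.94 kJ/kg = 118850 kJ/min
|Q| = 1980.8 kW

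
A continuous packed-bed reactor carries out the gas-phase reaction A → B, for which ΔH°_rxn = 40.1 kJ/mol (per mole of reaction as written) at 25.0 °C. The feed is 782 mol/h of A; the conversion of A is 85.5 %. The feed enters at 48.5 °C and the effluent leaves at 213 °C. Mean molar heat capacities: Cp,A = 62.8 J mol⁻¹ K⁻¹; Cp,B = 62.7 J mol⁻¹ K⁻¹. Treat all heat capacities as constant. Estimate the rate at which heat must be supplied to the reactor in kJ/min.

Q_in = 581 kJ/min

Extent of reaction ξ = 0.855 × 782 = 668.61 mol/h
Reaction term: ξ·ΔH°_rxn = 668.61 × 40.1 = 26811 kJ/h
Sensible, feed 48.5→25 °C: -1154.1 kJ/h
Outlet flows (mol/h): A 113.39, B 668.61
Sensible, products 25→213 °C: 9220 kJ/h
Q = ΔH = 34877 kJ/h = 9.6881 kW
Heat supplied = 581.29 kJ/min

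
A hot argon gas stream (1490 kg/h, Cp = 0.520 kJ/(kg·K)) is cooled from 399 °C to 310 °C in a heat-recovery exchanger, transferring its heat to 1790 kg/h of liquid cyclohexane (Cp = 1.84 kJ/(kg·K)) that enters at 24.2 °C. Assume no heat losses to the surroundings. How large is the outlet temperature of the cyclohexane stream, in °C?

T_c,out = 45.1 °C

Heat released by hot stream: Q = 1490 × 0.520 × (399 − 310) = 68957 kJ/h
Energy balance on cold side (adiabatic exchanger): Q = ṁ_c·Cp_c·(T_c,out − T_c,in)
T_c,out = 24.2 + 68957/(1790 × 1.84) = 45.137 °C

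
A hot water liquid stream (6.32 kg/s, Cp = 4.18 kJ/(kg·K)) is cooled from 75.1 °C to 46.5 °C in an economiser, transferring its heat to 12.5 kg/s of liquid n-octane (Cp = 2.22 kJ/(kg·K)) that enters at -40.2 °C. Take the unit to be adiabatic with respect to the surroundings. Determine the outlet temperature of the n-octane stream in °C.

T_c,out = -13.0 °C

Heat released by hot stream: Q = 6.32 × 4.18 × (75.1 − 46.5) = 755.54 kJ/s
Energy balance on cold side (adiabatic exchanger): Q = ṁ_c·Cp_c·(T_c,out − T_c,in)
T_c,out = -40.2 + 755.54/(12.5 × 2.22) = -12.973 °C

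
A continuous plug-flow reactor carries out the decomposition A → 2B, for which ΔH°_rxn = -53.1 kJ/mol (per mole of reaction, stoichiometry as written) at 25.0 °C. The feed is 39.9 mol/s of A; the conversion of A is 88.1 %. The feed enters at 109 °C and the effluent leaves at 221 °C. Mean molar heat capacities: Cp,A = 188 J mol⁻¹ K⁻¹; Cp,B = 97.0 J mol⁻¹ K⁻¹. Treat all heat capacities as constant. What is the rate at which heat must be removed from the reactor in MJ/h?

Q_out = 3550 MJ/h

Extent of reaction ξ = 0.881 × 39.9 = 35.152 mol/s
Reaction term: ξ·ΔH°_rxn = 35.152 × -53.1 = -1866.6 kJ/s
Sensible, feed 109→25 °C: -630.1 kJ/s
Outlet flows (mol/s): A 4.7481, B 70.304
Sensible, products 25→221 °C: 1511.6 kJ/s
Q = ΔH = -985.09 kJ/s = -985.09 kW
Heat removed = 3546.3 MJ/h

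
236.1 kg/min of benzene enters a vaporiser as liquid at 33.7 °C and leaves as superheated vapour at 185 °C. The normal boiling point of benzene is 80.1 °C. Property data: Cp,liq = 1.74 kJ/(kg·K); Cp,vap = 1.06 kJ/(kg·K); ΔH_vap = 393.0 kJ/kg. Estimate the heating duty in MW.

liquid 33.7→80.1 °C: 80.736 kJ/kg
vaporisation at 80.1 °C: 393 kJ/kg
vapour 80.1→185 °C: 111.19 kJ/kg
Δh = 80.736 + 393 + 111.19 = 584.93 kJ/kg
Q = ṁ·Δh = 236.1 kg/min × 584.93 kJ/kg = 138100 kJ/min
|Q| = 2301.7 kW = 2.3017 MW

Q = 2.30 MW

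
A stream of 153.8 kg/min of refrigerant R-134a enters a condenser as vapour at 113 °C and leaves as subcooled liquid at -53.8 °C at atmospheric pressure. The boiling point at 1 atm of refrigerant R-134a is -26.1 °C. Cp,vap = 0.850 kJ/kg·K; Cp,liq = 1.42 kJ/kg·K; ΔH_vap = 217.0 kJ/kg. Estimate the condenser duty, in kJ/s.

vapour 113→-26.1 °C: -118.23 kJ/kg
condensation at -26.1 °C: -217 kJ/kg
liquid -26.1→-53.8 °C: -39.334 kJ/kg
Δh = -118.23 + -217 + -39.334 = -374.57 kJ/kg
Q = ṁ·Δh = 153.8 kg/min × -374.57 kJ/kg = -57609 kJ/min
|Q| = 960.15 kW

Q_c = 960 kJ/s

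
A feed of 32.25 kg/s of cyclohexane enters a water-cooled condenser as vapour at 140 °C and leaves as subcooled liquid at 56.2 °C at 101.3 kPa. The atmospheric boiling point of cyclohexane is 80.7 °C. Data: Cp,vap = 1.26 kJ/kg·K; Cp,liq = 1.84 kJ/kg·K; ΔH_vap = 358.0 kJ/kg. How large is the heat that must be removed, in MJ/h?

Q_c = 55500 MJ/h

vapour 140→80.7 °C: -74.718 kJ/kg
condensation at 80.7 °C: -358 kJ/kg
liquid 80.7→56.2 °C: -45.08 kJ/kg
Δh = -74.718 + -358 + -45.08 = -477.8 kJ/kg
Q = ṁ·Δh = 32.25 kg/s × -477.8 kJ/kg = -15409 kJ/s
|Q| = 15409 kW = 55472 MJ/h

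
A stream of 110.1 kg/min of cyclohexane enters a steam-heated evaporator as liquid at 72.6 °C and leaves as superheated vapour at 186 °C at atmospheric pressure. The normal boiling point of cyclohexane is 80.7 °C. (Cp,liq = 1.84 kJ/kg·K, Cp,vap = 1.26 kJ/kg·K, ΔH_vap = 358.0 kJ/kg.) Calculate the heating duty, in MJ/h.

Q = 3340 MJ/h

liquid 72.6→80.7 °C: 14.904 kJ/kg
vaporisation at 80.7 °C: 358 kJ/kg
vapour 80.7→186 °C: 132.68 kJ/kg
Δh = 14.904 + 358 + 132.68 = 505.58 kJ/kg
Q = ṁ·Δh = 110.1 kg/min × 505.58 kJ/kg = 55665 kJ/min
|Q| = 927.74 kW = 3339.9 MJ/h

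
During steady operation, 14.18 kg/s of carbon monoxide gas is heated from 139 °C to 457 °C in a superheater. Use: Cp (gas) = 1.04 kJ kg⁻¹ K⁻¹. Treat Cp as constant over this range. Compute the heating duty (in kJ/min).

Q = 281000 kJ/min

Q = ṁ·Cp·ΔT = 14.18 × 1.04 × (457 − 139) = 4689.6 kJ/s
Heating duty = 281380 kJ/min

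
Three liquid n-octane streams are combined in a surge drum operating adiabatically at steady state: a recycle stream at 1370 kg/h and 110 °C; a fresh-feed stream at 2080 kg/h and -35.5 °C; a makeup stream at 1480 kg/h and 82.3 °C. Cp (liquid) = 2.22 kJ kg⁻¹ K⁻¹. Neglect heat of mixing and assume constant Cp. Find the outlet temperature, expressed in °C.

T_out = 40.3 °C

Energy balance with Q = 0: Σ ṁᵢCp,ᵢ(T_out − Tᵢ) = 0
T_out = Σ ṁᵢCp,ᵢTᵢ / Σ ṁᵢCp,ᵢ
      = 441030 / 10945 = 40.297 °C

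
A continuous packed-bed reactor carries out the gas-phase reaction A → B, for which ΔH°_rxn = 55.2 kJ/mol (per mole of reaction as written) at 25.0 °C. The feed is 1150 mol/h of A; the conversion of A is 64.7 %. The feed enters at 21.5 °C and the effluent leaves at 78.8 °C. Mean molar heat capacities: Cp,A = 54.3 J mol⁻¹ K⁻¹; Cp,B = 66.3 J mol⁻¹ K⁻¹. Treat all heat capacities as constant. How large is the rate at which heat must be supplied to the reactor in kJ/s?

Extent of reaction ξ = 0.647 × 1150 = 744.05 mol/h
Reaction term: ξ·ΔH°_rxn = 744.05 × 55.2 = 41072 kJ/h
Sensible, feed 21.5→25 °C: 218.56 kJ/h
Outlet flows (mol/h): A 405.95, B 744.05
Sensible, products 25→78.8 °C: 3839.9 kJ/h
Q = ΔH = 45130 kJ/h = 12.536 kW
Heat supplied = 12.536 kJ/s

Q_in = 12.5 kJ/s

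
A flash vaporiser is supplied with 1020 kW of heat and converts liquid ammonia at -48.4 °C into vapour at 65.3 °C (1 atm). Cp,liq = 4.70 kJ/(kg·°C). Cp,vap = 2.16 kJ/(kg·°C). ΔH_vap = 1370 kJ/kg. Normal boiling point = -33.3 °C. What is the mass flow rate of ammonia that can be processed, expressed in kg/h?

ṁ = 2220 kg/h

Δh = 4.70×(-33.3−-48.4) + 1370 + 2.16×(65.3−-33.3) = 1653.9 kJ/kg
Q = 1020 kW = 1020 kJ/s = 3.672e+06 kJ/h
ṁ = Q/Δh = 3.672e+06 / 1653.9 = 2220.1 kg/h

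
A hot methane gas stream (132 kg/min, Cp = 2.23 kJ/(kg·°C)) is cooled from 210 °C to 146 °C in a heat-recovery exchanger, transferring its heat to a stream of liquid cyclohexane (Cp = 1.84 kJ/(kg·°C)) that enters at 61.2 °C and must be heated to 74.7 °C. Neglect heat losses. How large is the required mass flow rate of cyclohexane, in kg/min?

ṁ_c = 758 kg/min

Heat released by hot stream: Q = 132 × 2.23 × (210 − 146) = 18839 kJ/min
Energy balance on cold side (adiabatic exchanger): Q = ṁ_c·Cp_c·(T_c,out − T_c,in)
ṁ_c = 18839 / [1.84 × (74.7 − 61.2)] = 758.42 kg/min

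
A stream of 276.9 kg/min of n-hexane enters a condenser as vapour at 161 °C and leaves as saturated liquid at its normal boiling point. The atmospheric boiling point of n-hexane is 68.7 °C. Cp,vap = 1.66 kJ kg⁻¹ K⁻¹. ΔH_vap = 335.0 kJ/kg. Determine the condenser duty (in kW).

Q_c = 2250 kW

vapour 161→68.7 °C: -153.22 kJ/kg
condensation at 68.7 °C: -335 kJ/kg
Δh = -153.22 + -335 = -488.22 kJ/kg
Q = ṁ·Δh = 276.9 kg/min × -488.22 kJ/kg = -135190 kJ/min
|Q| = 2253.1 kW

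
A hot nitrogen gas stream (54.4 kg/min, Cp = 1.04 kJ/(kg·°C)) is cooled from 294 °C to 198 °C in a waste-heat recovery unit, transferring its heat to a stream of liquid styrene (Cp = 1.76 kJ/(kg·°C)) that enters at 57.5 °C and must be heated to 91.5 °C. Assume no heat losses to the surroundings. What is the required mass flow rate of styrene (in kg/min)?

ṁ_c = 90.8 kg/min

Heat released by hot stream: Q = 54.4 × 1.04 × (294 − 198) = 5431.3 kJ/min
Energy balance on cold side (adiabatic exchanger): Q = ṁ_c·Cp_c·(T_c,out − T_c,in)
ṁ_c = 5431.3 / [1.76 × (91.5 − 57.5)] = 90.764 kg/min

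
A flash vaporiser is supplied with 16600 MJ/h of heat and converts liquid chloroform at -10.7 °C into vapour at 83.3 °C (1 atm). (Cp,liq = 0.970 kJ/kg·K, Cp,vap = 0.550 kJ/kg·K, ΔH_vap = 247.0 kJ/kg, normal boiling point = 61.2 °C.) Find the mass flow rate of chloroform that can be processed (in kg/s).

ṁ = 14.0 kg/s

Δh = 0.970×(61.2−-10.7) + 247.0 + 0.550×(83.3−61.2) = 328.9 kJ/kg
Q = 16600 MJ/h = 4611.1 kJ/s = 4611.1 kJ/s
ṁ = Q/Δh = 4611.1 / 328.9 = 14.02 kg/s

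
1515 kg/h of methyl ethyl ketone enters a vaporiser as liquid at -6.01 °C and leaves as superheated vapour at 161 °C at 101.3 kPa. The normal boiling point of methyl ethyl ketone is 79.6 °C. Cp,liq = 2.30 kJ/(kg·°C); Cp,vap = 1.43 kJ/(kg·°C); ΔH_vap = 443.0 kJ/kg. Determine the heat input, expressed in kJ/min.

liquid -6.01→79.6 °C: 196.9 kJ/kg
vaporisation at 79.6 °C: 443 kJ/kg
vapour 79.6→161 °C: 116.4 kJ/kg
Δh = 196.9 + 443 + 116.4 = 756.3 kJ/kg
Q = ṁ·Δh = 1515 kg/h × 756.3 kJ/kg = 1.1458e+06 kJ/h
|Q| = 318.28 kW = 19097 kJ/min

Q = 19100 kJ/min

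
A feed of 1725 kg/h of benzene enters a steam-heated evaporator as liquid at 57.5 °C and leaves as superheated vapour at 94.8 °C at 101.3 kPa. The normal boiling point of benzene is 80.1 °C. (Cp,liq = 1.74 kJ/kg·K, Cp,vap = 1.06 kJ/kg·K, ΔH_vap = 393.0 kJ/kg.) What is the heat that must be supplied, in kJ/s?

liquid 57.5→80.1 °C: 39.324 kJ/kg
vaporisation at 80.1 °C: 393 kJ/kg
vapour 80.1→94.8 °C: 15.582 kJ/kg
Δh = 39.324 + 393 + 15.582 = 447.91 kJ/kg
Q = ṁ·Δh = 1725 kg/h × 447.91 kJ/kg = 772640 kJ/h
|Q| = 214.62 kW

Q = 215 kJ/s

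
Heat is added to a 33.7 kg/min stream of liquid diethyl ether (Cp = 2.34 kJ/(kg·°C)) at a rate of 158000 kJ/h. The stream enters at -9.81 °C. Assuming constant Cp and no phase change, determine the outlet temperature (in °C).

Q = 158000 kJ/h = 2633.3 kJ/min
ΔT = Q/(ṁ·Cp) = 2633.3/(33.7×2.34) = 33.393 K
T_out = -9.81 + 33.393 = 23.583 °C

T_out = 23.6 °C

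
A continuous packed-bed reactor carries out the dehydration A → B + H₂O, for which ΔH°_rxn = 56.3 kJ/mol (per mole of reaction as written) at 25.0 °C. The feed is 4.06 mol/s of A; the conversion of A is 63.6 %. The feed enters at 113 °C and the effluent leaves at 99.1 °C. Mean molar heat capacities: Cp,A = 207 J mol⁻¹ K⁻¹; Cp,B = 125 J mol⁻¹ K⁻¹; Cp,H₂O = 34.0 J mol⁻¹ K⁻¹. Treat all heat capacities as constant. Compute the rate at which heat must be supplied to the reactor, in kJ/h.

Q_in = 448000 kJ/h

Extent of reaction ξ = 0.636 × 4.06 = 2.5822 mol/s
Reaction term: ξ·ΔH°_rxn = 2.5822 × 56.3 = 145.38 kJ/s
Sensible, feed 113→25 °C: -73.957 kJ/s
Outlet flows (mol/s): A 1.4778, B 2.5822, H₂O 2.5822
Sensible, products 25→99.1 °C: 53.091 kJ/s
Q = ΔH = 124.51 kJ/s = 124.51 kW
Heat supplied = 448230 kJ/h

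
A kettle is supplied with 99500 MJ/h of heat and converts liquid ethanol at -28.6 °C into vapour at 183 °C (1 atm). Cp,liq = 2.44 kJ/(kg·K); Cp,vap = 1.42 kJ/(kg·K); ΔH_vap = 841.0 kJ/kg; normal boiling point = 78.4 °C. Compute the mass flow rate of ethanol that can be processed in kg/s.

Δh = 2.44×(78.4−-28.6) + 841.0 + 1.42×(183−78.4) = 1250.6 kJ/kg
Q = 99500 MJ/h = 27639 kJ/s = 27639 kJ/s
ṁ = Q/Δh = 27639 / 1250.6 = 22.1 kg/s

ṁ = 22.1 kg/s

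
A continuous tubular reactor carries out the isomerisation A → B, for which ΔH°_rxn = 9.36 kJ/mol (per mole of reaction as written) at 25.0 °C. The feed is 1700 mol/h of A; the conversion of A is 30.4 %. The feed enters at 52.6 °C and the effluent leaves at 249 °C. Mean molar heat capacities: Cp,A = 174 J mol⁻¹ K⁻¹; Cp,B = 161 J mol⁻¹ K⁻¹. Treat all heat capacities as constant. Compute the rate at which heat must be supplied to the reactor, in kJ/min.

Q_in = 1020 kJ/min

Extent of reaction ξ = 0.304 × 1700 = 516.8 mol/h
Reaction term: ξ·ΔH°_rxn = 516.8 × 9.36 = 4837.2 kJ/h
Sensible, feed 52.6→25 °C: -8164.1 kJ/h
Outlet flows (mol/h): A 1183.2, B 516.8
Sensible, products 25→249 °C: 64754 kJ/h
Q = ΔH = 61427 kJ/h = 17.063 kW
Heat supplied = 1023.8 kJ/min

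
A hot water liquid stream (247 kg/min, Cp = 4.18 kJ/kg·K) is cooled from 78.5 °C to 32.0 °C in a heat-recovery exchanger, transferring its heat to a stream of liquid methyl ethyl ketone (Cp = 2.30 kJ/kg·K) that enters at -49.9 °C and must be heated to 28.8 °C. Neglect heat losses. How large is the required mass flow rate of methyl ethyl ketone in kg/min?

ṁ_c = 265 kg/min

Heat released by hot stream: Q = 247 × 4.18 × (78.5 − 32.0) = 48009 kJ/min
Energy balance on cold side (adiabatic exchanger): Q = ṁ_c·Cp_c·(T_c,out − T_c,in)
ṁ_c = 48009 / [2.30 × (28.8 − -49.9)] = 265.23 kg/min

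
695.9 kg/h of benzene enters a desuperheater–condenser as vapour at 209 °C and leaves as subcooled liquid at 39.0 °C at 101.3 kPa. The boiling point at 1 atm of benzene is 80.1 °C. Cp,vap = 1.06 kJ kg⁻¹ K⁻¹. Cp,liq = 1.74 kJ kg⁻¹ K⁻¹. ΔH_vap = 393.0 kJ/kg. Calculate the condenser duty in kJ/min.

Q_c = 6970 kJ/min

vapour 209→80.1 °C: -136.63 kJ/kg
condensation at 80.1 °C: -393 kJ/kg
liquid 80.1→39.0 °C: -71.514 kJ/kg
Δh = -136.63 + -393 + -71.514 = -601.15 kJ/kg
Q = ṁ·Δh = 695.9 kg/h × -601.15 kJ/kg = -418340 kJ/h
|Q| = 116.21 kW = 6972.3 kJ/min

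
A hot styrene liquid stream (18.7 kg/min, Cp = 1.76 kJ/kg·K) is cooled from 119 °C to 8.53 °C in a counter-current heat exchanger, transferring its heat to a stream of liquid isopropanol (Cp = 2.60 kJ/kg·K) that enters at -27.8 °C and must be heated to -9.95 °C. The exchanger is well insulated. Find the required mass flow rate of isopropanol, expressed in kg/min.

Heat released by hot stream: Q = 18.7 × 1.76 × (119 − 8.53) = 3635.8 kJ/min
Energy balance on cold side (adiabatic exchanger): Q = ṁ_c·Cp_c·(T_c,out − T_c,in)
ṁ_c = 3635.8 / [2.60 × (-9.95 − -27.8)] = 78.341 kg/min

ṁ_c = 78.3 kg/min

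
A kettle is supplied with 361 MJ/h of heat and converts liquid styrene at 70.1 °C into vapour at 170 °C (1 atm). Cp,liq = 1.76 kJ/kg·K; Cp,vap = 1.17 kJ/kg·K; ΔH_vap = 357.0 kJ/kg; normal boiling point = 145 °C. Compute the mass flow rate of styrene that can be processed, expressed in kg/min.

ṁ = 11.6 kg/min

Δh = 1.76×(145−70.1) + 357.0 + 1.17×(170−145) = 518.07 kJ/kg
Q = 361 MJ/h = 100.28 kJ/s = 6016.7 kJ/min
ṁ = Q/Δh = 6016.7 / 518.07 = 11.614 kg/min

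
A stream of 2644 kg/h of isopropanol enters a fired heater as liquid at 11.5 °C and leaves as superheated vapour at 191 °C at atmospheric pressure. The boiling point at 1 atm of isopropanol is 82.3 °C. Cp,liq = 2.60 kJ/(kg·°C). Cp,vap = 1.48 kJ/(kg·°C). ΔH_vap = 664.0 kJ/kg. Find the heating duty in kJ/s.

Q = 741 kJ/s

liquid 11.5→82.3 °C: 184.08 kJ/kg
vaporisation at 82.3 °C: 664 kJ/kg
vapour 82.3→191 °C: 160.88 kJ/kg
Δh = 184.08 + 664 + 160.88 = 1009 kJ/kg
Q = ṁ·Δh = 2644 kg/h × 1009 kJ/kg = 2.6677e+06 kJ/h
|Q| = 741.02 kW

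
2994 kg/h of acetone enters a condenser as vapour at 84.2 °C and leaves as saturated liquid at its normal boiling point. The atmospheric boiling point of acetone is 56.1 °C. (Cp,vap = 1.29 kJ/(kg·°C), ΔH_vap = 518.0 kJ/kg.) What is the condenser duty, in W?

vapour 84.2→56.1 °C: -36.249 kJ/kg
condensation at 56.1 °C: -518 kJ/kg
Δh = -36.249 + -518 = -554.25 kJ/kg
Q = ṁ·Δh = 2994 kg/h × -554.25 kJ/kg = -1.6594e+06 kJ/h
|Q| = 460.95 kW = 460950 W

Q_c = 461000 W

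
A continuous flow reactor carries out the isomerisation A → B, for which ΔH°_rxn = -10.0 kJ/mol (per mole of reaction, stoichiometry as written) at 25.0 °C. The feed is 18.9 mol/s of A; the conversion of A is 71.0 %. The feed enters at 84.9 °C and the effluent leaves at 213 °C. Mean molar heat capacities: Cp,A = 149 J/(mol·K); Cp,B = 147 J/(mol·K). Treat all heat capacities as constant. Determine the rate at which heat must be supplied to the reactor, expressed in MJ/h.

Q_in = 797 MJ/h

Extent of reaction ξ = 0.710 × 18.9 = 13.419 mol/s
Reaction term: ξ·ΔH°_rxn = 13.419 × -10.0 = -134.19 kJ/s
Sensible, feed 84.9→25 °C: -168.68 kJ/s
Outlet flows (mol/s): A 5.481, B 13.419
Sensible, products 25→213 °C: 524.38 kJ/s
Q = ΔH = 221.51 kJ/s = 221.51 kW
Heat supplied = 797.42 MJ/h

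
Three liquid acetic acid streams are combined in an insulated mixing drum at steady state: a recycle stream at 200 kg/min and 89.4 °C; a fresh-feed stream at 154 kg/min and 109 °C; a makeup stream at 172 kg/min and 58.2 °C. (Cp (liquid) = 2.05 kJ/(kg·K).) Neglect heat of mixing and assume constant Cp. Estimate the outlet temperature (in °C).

No heat crosses the boundary, so H_out = H_in.
T_out = Σ ṁᵢCp,ᵢTᵢ / Σ ṁᵢCp,ᵢ
      = 91587 / 1078.3 = 84.936 °C

T_out = 84.9 °C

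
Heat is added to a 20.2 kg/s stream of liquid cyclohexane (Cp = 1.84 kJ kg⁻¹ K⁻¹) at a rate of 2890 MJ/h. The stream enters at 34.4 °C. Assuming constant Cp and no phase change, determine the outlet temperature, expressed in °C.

T_out = 56.0 °C

Q = 2890 MJ/h = 802.78 kJ/s
ΔT = Q/(ṁ·Cp) = 802.78/(20.2×1.84) = 21.599 K
T_out = 34.4 + 21.599 = 55.999 °C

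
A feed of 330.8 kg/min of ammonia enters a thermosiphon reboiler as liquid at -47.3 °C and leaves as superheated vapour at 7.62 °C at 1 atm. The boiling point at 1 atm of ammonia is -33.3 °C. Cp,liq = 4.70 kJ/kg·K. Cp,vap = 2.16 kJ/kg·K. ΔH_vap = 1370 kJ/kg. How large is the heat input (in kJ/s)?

liquid -47.3→-33.3 °C: 65.8 kJ/kg
vaporisation at -33.3 °C: 1370 kJ/kg
vapour -33.3→7.62 °C: 88.387 kJ/kg
Δh = 65.8 + 1370 + 88.387 = 1524.2 kJ/kg
Q = ṁ·Δh = 330.8 kg/min × 1524.2 kJ/kg = 504200 kJ/min
|Q| = 8403.4 kW

Q = 8400 kJ/s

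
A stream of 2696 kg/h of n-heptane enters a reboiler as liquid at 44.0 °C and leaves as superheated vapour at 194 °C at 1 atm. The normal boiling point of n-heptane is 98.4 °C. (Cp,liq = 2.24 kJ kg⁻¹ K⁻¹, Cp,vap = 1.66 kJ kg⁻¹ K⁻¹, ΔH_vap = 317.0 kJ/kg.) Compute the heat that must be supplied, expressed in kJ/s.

Q = 448 kJ/s

liquid 44.0→98.4 °C: 121.86 kJ/kg
vaporisation at 98.4 °C: 317 kJ/kg
vapour 98.4→194 °C: 158.7 kJ/kg
Δh = 121.86 + 317 + 158.7 = 597.55 kJ/kg
Q = ṁ·Δh = 2696 kg/h × 597.55 kJ/kg = 1.611e+06 kJ/h
|Q| = 447.5 kW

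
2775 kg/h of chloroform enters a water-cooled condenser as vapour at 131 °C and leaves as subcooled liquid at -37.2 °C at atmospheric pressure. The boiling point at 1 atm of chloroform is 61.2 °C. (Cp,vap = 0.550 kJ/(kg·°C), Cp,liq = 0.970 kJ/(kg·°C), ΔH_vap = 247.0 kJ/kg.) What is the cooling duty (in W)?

Q_c = 294000 W

vapour 131→61.2 °C: -38.39 kJ/kg
condensation at 61.2 °C: -247 kJ/kg
liquid 61.2→-37.2 °C: -95.448 kJ/kg
Δh = -38.39 + -247 + -95.448 = -380.84 kJ/kg
Q = ṁ·Δh = 2775 kg/h × -380.84 kJ/kg = -1.0568e+06 kJ/h
|Q| = 293.56 kW = 293560 W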